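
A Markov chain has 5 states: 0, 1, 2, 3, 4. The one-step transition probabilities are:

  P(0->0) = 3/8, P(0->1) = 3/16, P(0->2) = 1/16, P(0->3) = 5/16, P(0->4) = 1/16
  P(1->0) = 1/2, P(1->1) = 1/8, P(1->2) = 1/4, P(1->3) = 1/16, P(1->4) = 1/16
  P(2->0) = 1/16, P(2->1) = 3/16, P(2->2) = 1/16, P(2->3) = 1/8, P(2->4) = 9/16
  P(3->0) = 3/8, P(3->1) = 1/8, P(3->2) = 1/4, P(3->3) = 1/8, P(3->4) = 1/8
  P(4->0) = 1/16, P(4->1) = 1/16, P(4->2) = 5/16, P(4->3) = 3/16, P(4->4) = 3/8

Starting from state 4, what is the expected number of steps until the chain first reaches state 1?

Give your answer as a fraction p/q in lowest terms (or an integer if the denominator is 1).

Answer: 28072/3415

Derivation:
Let h_i = expected steps to first reach 1 from state i.
Boundary: h_1 = 0.
First-step equations for the other states:
  h_0 = 1 + 3/8*h_0 + 3/16*h_1 + 1/16*h_2 + 5/16*h_3 + 1/16*h_4
  h_2 = 1 + 1/16*h_0 + 3/16*h_1 + 1/16*h_2 + 1/8*h_3 + 9/16*h_4
  h_3 = 1 + 3/8*h_0 + 1/8*h_1 + 1/4*h_2 + 1/8*h_3 + 1/8*h_4
  h_4 = 1 + 1/16*h_0 + 1/16*h_1 + 5/16*h_2 + 3/16*h_3 + 3/8*h_4

Substituting h_1 = 0 and rearranging gives the linear system (I - Q) h = 1:
  [5/8, -1/16, -5/16, -1/16] . (h_0, h_2, h_3, h_4) = 1
  [-1/16, 15/16, -1/8, -9/16] . (h_0, h_2, h_3, h_4) = 1
  [-3/8, -1/4, 7/8, -1/8] . (h_0, h_2, h_3, h_4) = 1
  [-1/16, -5/16, -3/16, 5/8] . (h_0, h_2, h_3, h_4) = 1

Solving yields:
  h_0 = 23416/3415
  h_2 = 25408/3415
  h_3 = 25208/3415
  h_4 = 28072/3415

Starting state is 4, so the expected hitting time is h_4 = 28072/3415.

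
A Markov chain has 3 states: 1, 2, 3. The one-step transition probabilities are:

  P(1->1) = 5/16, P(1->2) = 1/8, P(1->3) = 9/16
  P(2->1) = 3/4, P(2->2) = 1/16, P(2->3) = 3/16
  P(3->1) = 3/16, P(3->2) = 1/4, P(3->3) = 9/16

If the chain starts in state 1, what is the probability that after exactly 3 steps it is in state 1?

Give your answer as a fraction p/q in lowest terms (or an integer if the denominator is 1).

Computing P^3 by repeated multiplication:
P^1 =
  1: [5/16, 1/8, 9/16]
  2: [3/4, 1/16, 3/16]
  3: [3/16, 1/4, 9/16]
P^2 =
  1: [19/64, 3/16, 33/64]
  2: [81/256, 37/256, 69/128]
  3: [45/128, 23/128, 15/32]
P^3 =
  1: [169/512, 91/512, 63/128]
  2: [1263/4096, 751/4096, 1041/2048]
  3: [681/2048, 353/2048, 507/1024]

(P^3)[1 -> 1] = 169/512

Answer: 169/512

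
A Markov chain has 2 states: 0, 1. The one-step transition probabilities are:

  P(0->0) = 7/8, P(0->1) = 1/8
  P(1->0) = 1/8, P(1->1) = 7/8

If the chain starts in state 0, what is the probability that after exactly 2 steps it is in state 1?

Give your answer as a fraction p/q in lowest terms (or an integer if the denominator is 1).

Answer: 7/32

Derivation:
Computing P^2 by repeated multiplication:
P^1 =
  0: [7/8, 1/8]
  1: [1/8, 7/8]
P^2 =
  0: [25/32, 7/32]
  1: [7/32, 25/32]

(P^2)[0 -> 1] = 7/32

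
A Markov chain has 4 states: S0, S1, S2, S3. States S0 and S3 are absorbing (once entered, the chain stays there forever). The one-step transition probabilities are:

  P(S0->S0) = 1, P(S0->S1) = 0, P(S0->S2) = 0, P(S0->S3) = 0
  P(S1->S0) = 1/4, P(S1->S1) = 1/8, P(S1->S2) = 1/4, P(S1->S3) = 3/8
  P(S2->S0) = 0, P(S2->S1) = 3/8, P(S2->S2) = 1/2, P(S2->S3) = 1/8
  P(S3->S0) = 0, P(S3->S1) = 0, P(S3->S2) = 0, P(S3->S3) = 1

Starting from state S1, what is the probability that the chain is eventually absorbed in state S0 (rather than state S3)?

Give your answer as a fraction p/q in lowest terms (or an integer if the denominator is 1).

Let a_i = P(absorbed in S0 | start in state i).
Boundary conditions: a_S0 = 1, a_S3 = 0.
For each transient state i, a_i = sum_j P(i->j) * a_j:
  a_S1 = 1/4*a_S0 + 1/8*a_S1 + 1/4*a_S2 + 3/8*a_S3
  a_S2 = 0*a_S0 + 3/8*a_S1 + 1/2*a_S2 + 1/8*a_S3

Substituting a_S0 = 1 and a_S3 = 0, rearrange to (I - Q) a = r where r[i] = P(i -> S0):
  [7/8, -1/4] . (a_S1, a_S2) = 1/4
  [-3/8, 1/2] . (a_S1, a_S2) = 0

Solving yields:
  a_S1 = 4/11
  a_S2 = 3/11

Starting state is S1, so the absorption probability is a_S1 = 4/11.

Answer: 4/11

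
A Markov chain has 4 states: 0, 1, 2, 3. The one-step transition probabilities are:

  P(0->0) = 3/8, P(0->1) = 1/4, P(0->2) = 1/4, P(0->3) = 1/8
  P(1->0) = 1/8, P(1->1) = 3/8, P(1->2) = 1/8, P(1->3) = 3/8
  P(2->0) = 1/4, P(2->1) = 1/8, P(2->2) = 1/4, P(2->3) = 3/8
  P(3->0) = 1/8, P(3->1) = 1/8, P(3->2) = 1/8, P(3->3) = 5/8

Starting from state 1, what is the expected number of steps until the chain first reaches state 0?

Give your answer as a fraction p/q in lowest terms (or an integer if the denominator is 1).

Let h_i = expected steps to first reach 0 from state i.
Boundary: h_0 = 0.
First-step equations for the other states:
  h_1 = 1 + 1/8*h_0 + 3/8*h_1 + 1/8*h_2 + 3/8*h_3
  h_2 = 1 + 1/4*h_0 + 1/8*h_1 + 1/4*h_2 + 3/8*h_3
  h_3 = 1 + 1/8*h_0 + 1/8*h_1 + 1/8*h_2 + 5/8*h_3

Substituting h_0 = 0 and rearranging gives the linear system (I - Q) h = 1:
  [5/8, -1/8, -3/8] . (h_1, h_2, h_3) = 1
  [-1/8, 3/4, -3/8] . (h_1, h_2, h_3) = 1
  [-1/8, -1/8, 3/8] . (h_1, h_2, h_3) = 1

Solving yields:
  h_1 = 7
  h_2 = 6
  h_3 = 7

Starting state is 1, so the expected hitting time is h_1 = 7.

Answer: 7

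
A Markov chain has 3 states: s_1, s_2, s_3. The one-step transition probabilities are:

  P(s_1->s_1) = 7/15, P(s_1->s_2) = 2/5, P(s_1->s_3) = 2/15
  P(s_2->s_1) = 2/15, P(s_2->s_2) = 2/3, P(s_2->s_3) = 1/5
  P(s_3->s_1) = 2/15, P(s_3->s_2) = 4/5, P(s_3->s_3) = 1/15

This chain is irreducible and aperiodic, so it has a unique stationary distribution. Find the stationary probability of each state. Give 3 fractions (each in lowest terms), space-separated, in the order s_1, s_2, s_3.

The stationary distribution satisfies pi = pi * P, i.e.:
  pi_s_1 = 7/15*pi_s_1 + 2/15*pi_s_2 + 2/15*pi_s_3
  pi_s_2 = 2/5*pi_s_1 + 2/3*pi_s_2 + 4/5*pi_s_3
  pi_s_3 = 2/15*pi_s_1 + 1/5*pi_s_2 + 1/15*pi_s_3
with normalization: pi_s_1 + pi_s_2 + pi_s_3 = 1.

Using the first 2 balance equations plus normalization, the linear system A*pi = b is:
  [-8/15, 2/15, 2/15] . pi = 0
  [2/5, -1/3, 4/5] . pi = 0
  [1, 1, 1] . pi = 1

Solving yields:
  pi_s_1 = 1/5
  pi_s_2 = 54/85
  pi_s_3 = 14/85

Verification (pi * P):
  1/5*7/15 + 54/85*2/15 + 14/85*2/15 = 1/5 = pi_s_1  (ok)
  1/5*2/5 + 54/85*2/3 + 14/85*4/5 = 54/85 = pi_s_2  (ok)
  1/5*2/15 + 54/85*1/5 + 14/85*1/15 = 14/85 = pi_s_3  (ok)

Answer: 1/5 54/85 14/85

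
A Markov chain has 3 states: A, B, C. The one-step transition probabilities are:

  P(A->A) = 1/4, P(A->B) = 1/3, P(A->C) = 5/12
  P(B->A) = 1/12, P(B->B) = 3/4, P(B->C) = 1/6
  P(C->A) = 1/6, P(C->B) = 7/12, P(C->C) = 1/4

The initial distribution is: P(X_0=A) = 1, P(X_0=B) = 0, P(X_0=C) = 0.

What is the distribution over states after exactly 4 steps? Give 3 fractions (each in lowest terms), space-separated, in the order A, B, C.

Propagating the distribution step by step (d_{t+1} = d_t * P):
d_0 = (A=1, B=0, C=0)
  d_1[A] = 1*1/4 + 0*1/12 + 0*1/6 = 1/4
  d_1[B] = 1*1/3 + 0*3/4 + 0*7/12 = 1/3
  d_1[C] = 1*5/12 + 0*1/6 + 0*1/4 = 5/12
d_1 = (A=1/4, B=1/3, C=5/12)
  d_2[A] = 1/4*1/4 + 1/3*1/12 + 5/12*1/6 = 23/144
  d_2[B] = 1/4*1/3 + 1/3*3/4 + 5/12*7/12 = 83/144
  d_2[C] = 1/4*5/12 + 1/3*1/6 + 5/12*1/4 = 19/72
d_2 = (A=23/144, B=83/144, C=19/72)
  d_3[A] = 23/144*1/4 + 83/144*1/12 + 19/72*1/6 = 19/144
  d_3[B] = 23/144*1/3 + 83/144*3/4 + 19/72*7/12 = 1105/1728
  d_3[C] = 23/144*5/12 + 83/144*1/6 + 19/72*1/4 = 395/1728
d_3 = (A=19/144, B=1105/1728, C=395/1728)
  d_4[A] = 19/144*1/4 + 1105/1728*1/12 + 395/1728*1/6 = 2579/20736
  d_4[B] = 19/144*1/3 + 1105/1728*3/4 + 395/1728*7/12 = 6811/10368
  d_4[C] = 19/144*5/12 + 1105/1728*1/6 + 395/1728*1/4 = 4535/20736
d_4 = (A=2579/20736, B=6811/10368, C=4535/20736)

Answer: 2579/20736 6811/10368 4535/20736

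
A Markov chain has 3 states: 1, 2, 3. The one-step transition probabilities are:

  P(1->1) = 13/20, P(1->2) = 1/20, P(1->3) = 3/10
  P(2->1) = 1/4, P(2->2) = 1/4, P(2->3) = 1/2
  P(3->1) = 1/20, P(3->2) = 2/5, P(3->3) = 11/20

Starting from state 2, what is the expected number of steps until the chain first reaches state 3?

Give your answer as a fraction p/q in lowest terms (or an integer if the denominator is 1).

Answer: 12/5

Derivation:
Let h_i = expected steps to first reach 3 from state i.
Boundary: h_3 = 0.
First-step equations for the other states:
  h_1 = 1 + 13/20*h_1 + 1/20*h_2 + 3/10*h_3
  h_2 = 1 + 1/4*h_1 + 1/4*h_2 + 1/2*h_3

Substituting h_3 = 0 and rearranging gives the linear system (I - Q) h = 1:
  [7/20, -1/20] . (h_1, h_2) = 1
  [-1/4, 3/4] . (h_1, h_2) = 1

Solving yields:
  h_1 = 16/5
  h_2 = 12/5

Starting state is 2, so the expected hitting time is h_2 = 12/5.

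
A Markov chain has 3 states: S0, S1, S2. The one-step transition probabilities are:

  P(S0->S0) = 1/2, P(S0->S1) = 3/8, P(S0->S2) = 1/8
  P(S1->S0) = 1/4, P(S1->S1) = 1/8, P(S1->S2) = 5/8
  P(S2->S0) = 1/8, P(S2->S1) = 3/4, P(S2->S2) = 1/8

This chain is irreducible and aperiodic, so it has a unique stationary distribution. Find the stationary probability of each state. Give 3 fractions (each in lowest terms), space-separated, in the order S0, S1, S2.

Answer: 19/68 27/68 11/34

Derivation:
The stationary distribution satisfies pi = pi * P, i.e.:
  pi_S0 = 1/2*pi_S0 + 1/4*pi_S1 + 1/8*pi_S2
  pi_S1 = 3/8*pi_S0 + 1/8*pi_S1 + 3/4*pi_S2
  pi_S2 = 1/8*pi_S0 + 5/8*pi_S1 + 1/8*pi_S2
with normalization: pi_S0 + pi_S1 + pi_S2 = 1.

Using the first 2 balance equations plus normalization, the linear system A*pi = b is:
  [-1/2, 1/4, 1/8] . pi = 0
  [3/8, -7/8, 3/4] . pi = 0
  [1, 1, 1] . pi = 1

Solving yields:
  pi_S0 = 19/68
  pi_S1 = 27/68
  pi_S2 = 11/34

Verification (pi * P):
  19/68*1/2 + 27/68*1/4 + 11/34*1/8 = 19/68 = pi_S0  (ok)
  19/68*3/8 + 27/68*1/8 + 11/34*3/4 = 27/68 = pi_S1  (ok)
  19/68*1/8 + 27/68*5/8 + 11/34*1/8 = 11/34 = pi_S2  (ok)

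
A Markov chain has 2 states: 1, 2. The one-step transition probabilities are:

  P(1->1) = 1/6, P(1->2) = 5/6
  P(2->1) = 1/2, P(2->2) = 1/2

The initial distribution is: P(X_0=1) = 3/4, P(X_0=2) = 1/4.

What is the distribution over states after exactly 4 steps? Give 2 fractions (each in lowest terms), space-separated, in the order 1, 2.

Propagating the distribution step by step (d_{t+1} = d_t * P):
d_0 = (1=3/4, 2=1/4)
  d_1[1] = 3/4*1/6 + 1/4*1/2 = 1/4
  d_1[2] = 3/4*5/6 + 1/4*1/2 = 3/4
d_1 = (1=1/4, 2=3/4)
  d_2[1] = 1/4*1/6 + 3/4*1/2 = 5/12
  d_2[2] = 1/4*5/6 + 3/4*1/2 = 7/12
d_2 = (1=5/12, 2=7/12)
  d_3[1] = 5/12*1/6 + 7/12*1/2 = 13/36
  d_3[2] = 5/12*5/6 + 7/12*1/2 = 23/36
d_3 = (1=13/36, 2=23/36)
  d_4[1] = 13/36*1/6 + 23/36*1/2 = 41/108
  d_4[2] = 13/36*5/6 + 23/36*1/2 = 67/108
d_4 = (1=41/108, 2=67/108)

Answer: 41/108 67/108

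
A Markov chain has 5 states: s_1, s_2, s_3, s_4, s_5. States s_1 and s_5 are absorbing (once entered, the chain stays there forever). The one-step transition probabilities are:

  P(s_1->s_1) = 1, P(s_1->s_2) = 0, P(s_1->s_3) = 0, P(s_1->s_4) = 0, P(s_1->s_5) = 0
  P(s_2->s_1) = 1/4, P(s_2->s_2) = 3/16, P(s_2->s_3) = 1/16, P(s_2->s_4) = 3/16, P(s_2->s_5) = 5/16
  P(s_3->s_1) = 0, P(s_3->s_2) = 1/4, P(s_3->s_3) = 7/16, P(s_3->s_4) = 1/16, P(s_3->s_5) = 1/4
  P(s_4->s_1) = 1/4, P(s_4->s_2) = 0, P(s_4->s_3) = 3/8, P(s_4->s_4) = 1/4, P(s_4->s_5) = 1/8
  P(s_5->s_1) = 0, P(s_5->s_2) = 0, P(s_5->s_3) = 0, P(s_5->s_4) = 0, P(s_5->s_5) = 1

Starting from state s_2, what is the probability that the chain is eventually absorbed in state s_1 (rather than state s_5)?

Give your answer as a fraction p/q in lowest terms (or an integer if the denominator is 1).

Answer: 260/603

Derivation:
Let a_i = P(absorbed in s_1 | start in state i).
Boundary conditions: a_s_1 = 1, a_s_5 = 0.
For each transient state i, a_i = sum_j P(i->j) * a_j:
  a_s_2 = 1/4*a_s_1 + 3/16*a_s_2 + 1/16*a_s_3 + 3/16*a_s_4 + 5/16*a_s_5
  a_s_3 = 0*a_s_1 + 1/4*a_s_2 + 7/16*a_s_3 + 1/16*a_s_4 + 1/4*a_s_5
  a_s_4 = 1/4*a_s_1 + 0*a_s_2 + 3/8*a_s_3 + 1/4*a_s_4 + 1/8*a_s_5

Substituting a_s_1 = 1 and a_s_5 = 0, rearrange to (I - Q) a = r where r[i] = P(i -> s_1):
  [13/16, -1/16, -3/16] . (a_s_2, a_s_3, a_s_4) = 1/4
  [-1/4, 9/16, -1/16] . (a_s_2, a_s_3, a_s_4) = 0
  [0, -3/8, 3/4] . (a_s_2, a_s_3, a_s_4) = 1/4

Solving yields:
  a_s_2 = 260/603
  a_s_3 = 146/603
  a_s_4 = 274/603

Starting state is s_2, so the absorption probability is a_s_2 = 260/603.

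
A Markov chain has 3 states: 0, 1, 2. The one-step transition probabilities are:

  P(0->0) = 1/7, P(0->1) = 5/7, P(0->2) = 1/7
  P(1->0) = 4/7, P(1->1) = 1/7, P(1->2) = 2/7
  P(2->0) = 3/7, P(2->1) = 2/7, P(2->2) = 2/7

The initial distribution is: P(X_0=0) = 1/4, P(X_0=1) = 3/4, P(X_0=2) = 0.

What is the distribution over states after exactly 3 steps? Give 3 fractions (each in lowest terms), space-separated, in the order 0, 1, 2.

Answer: 543/1372 503/1372 163/686

Derivation:
Propagating the distribution step by step (d_{t+1} = d_t * P):
d_0 = (0=1/4, 1=3/4, 2=0)
  d_1[0] = 1/4*1/7 + 3/4*4/7 + 0*3/7 = 13/28
  d_1[1] = 1/4*5/7 + 3/4*1/7 + 0*2/7 = 2/7
  d_1[2] = 1/4*1/7 + 3/4*2/7 + 0*2/7 = 1/4
d_1 = (0=13/28, 1=2/7, 2=1/4)
  d_2[0] = 13/28*1/7 + 2/7*4/7 + 1/4*3/7 = 33/98
  d_2[1] = 13/28*5/7 + 2/7*1/7 + 1/4*2/7 = 87/196
  d_2[2] = 13/28*1/7 + 2/7*2/7 + 1/4*2/7 = 43/196
d_2 = (0=33/98, 1=87/196, 2=43/196)
  d_3[0] = 33/98*1/7 + 87/196*4/7 + 43/196*3/7 = 543/1372
  d_3[1] = 33/98*5/7 + 87/196*1/7 + 43/196*2/7 = 503/1372
  d_3[2] = 33/98*1/7 + 87/196*2/7 + 43/196*2/7 = 163/686
d_3 = (0=543/1372, 1=503/1372, 2=163/686)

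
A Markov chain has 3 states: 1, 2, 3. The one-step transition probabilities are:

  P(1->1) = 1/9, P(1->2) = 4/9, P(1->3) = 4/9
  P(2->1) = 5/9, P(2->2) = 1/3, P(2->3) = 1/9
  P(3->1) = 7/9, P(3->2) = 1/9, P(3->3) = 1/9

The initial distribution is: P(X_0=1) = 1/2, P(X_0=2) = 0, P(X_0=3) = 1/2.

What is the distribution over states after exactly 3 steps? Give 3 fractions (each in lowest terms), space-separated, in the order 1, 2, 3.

Answer: 311/729 235/729 61/243

Derivation:
Propagating the distribution step by step (d_{t+1} = d_t * P):
d_0 = (1=1/2, 2=0, 3=1/2)
  d_1[1] = 1/2*1/9 + 0*5/9 + 1/2*7/9 = 4/9
  d_1[2] = 1/2*4/9 + 0*1/3 + 1/2*1/9 = 5/18
  d_1[3] = 1/2*4/9 + 0*1/9 + 1/2*1/9 = 5/18
d_1 = (1=4/9, 2=5/18, 3=5/18)
  d_2[1] = 4/9*1/9 + 5/18*5/9 + 5/18*7/9 = 34/81
  d_2[2] = 4/9*4/9 + 5/18*1/3 + 5/18*1/9 = 26/81
  d_2[3] = 4/9*4/9 + 5/18*1/9 + 5/18*1/9 = 7/27
d_2 = (1=34/81, 2=26/81, 3=7/27)
  d_3[1] = 34/81*1/9 + 26/81*5/9 + 7/27*7/9 = 311/729
  d_3[2] = 34/81*4/9 + 26/81*1/3 + 7/27*1/9 = 235/729
  d_3[3] = 34/81*4/9 + 26/81*1/9 + 7/27*1/9 = 61/243
d_3 = (1=311/729, 2=235/729, 3=61/243)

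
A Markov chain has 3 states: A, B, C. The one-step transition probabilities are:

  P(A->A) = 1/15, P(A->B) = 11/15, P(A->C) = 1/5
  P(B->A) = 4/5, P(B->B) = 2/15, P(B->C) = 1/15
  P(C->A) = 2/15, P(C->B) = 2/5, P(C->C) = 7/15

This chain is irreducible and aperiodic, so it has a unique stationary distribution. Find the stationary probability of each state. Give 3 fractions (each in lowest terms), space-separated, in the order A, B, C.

The stationary distribution satisfies pi = pi * P, i.e.:
  pi_A = 1/15*pi_A + 4/5*pi_B + 2/15*pi_C
  pi_B = 11/15*pi_A + 2/15*pi_B + 2/5*pi_C
  pi_C = 1/5*pi_A + 1/15*pi_B + 7/15*pi_C
with normalization: pi_A + pi_B + pi_C = 1.

Using the first 2 balance equations plus normalization, the linear system A*pi = b is:
  [-14/15, 4/5, 2/15] . pi = 0
  [11/15, -13/15, 2/5] . pi = 0
  [1, 1, 1] . pi = 1

Solving yields:
  pi_A = 49/127
  pi_B = 53/127
  pi_C = 25/127

Verification (pi * P):
  49/127*1/15 + 53/127*4/5 + 25/127*2/15 = 49/127 = pi_A  (ok)
  49/127*11/15 + 53/127*2/15 + 25/127*2/5 = 53/127 = pi_B  (ok)
  49/127*1/5 + 53/127*1/15 + 25/127*7/15 = 25/127 = pi_C  (ok)

Answer: 49/127 53/127 25/127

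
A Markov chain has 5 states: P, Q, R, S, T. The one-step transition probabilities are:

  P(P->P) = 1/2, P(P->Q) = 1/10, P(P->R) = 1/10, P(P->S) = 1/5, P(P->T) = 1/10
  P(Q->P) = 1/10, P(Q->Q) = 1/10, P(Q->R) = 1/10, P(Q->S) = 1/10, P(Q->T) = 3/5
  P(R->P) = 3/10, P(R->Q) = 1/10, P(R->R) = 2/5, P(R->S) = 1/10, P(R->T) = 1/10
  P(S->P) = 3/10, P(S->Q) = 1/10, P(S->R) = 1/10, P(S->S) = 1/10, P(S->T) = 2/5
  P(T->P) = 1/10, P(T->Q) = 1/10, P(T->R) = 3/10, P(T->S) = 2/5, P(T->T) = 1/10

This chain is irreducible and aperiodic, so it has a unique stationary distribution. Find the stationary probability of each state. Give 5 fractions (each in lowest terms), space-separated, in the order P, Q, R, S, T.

The stationary distribution satisfies pi = pi * P, i.e.:
  pi_P = 1/2*pi_P + 1/10*pi_Q + 3/10*pi_R + 3/10*pi_S + 1/10*pi_T
  pi_Q = 1/10*pi_P + 1/10*pi_Q + 1/10*pi_R + 1/10*pi_S + 1/10*pi_T
  pi_R = 1/10*pi_P + 1/10*pi_Q + 2/5*pi_R + 1/10*pi_S + 3/10*pi_T
  pi_S = 1/5*pi_P + 1/10*pi_Q + 1/10*pi_R + 1/10*pi_S + 2/5*pi_T
  pi_T = 1/10*pi_P + 3/5*pi_Q + 1/10*pi_R + 2/5*pi_S + 1/10*pi_T
with normalization: pi_P + pi_Q + pi_R + pi_S + pi_T = 1.

Using the first 4 balance equations plus normalization, the linear system A*pi = b is:
  [-1/2, 1/10, 3/10, 3/10, 1/10] . pi = 0
  [1/10, -9/10, 1/10, 1/10, 1/10] . pi = 0
  [1/10, 1/10, -3/5, 1/10, 3/10] . pi = 0
  [1/5, 1/10, 1/10, -9/10, 2/5] . pi = 0
  [1, 1, 1, 1, 1] . pi = 1

Solving yields:
  pi_P = 547/1835
  pi_Q = 1/10
  pi_R = 371/1835
  pi_S = 141/734
  pi_T = 381/1835

Verification (pi * P):
  547/1835*1/2 + 1/10*1/10 + 371/1835*3/10 + 141/734*3/10 + 381/1835*1/10 = 547/1835 = pi_P  (ok)
  547/1835*1/10 + 1/10*1/10 + 371/1835*1/10 + 141/734*1/10 + 381/1835*1/10 = 1/10 = pi_Q  (ok)
  547/1835*1/10 + 1/10*1/10 + 371/1835*2/5 + 141/734*1/10 + 381/1835*3/10 = 371/1835 = pi_R  (ok)
  547/1835*1/5 + 1/10*1/10 + 371/1835*1/10 + 141/734*1/10 + 381/1835*2/5 = 141/734 = pi_S  (ok)
  547/1835*1/10 + 1/10*3/5 + 371/1835*1/10 + 141/734*2/5 + 381/1835*1/10 = 381/1835 = pi_T  (ok)

Answer: 547/1835 1/10 371/1835 141/734 381/1835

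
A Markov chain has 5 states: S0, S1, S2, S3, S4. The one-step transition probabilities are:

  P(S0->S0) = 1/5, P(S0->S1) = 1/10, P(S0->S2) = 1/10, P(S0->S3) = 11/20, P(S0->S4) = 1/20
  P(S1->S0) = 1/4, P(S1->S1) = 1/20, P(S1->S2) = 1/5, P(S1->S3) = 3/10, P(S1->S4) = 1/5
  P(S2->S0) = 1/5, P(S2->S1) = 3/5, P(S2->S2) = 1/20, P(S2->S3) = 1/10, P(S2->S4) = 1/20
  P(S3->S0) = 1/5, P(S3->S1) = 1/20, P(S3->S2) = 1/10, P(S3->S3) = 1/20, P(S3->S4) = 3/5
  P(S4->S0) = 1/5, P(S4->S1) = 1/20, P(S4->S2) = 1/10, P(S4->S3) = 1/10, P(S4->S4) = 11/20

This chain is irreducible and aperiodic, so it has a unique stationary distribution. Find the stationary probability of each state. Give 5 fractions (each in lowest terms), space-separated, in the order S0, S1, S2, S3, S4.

Answer: 1635/7939 944/7939 846/7939 34369/166719 60425/166719

Derivation:
The stationary distribution satisfies pi = pi * P, i.e.:
  pi_S0 = 1/5*pi_S0 + 1/4*pi_S1 + 1/5*pi_S2 + 1/5*pi_S3 + 1/5*pi_S4
  pi_S1 = 1/10*pi_S0 + 1/20*pi_S1 + 3/5*pi_S2 + 1/20*pi_S3 + 1/20*pi_S4
  pi_S2 = 1/10*pi_S0 + 1/5*pi_S1 + 1/20*pi_S2 + 1/10*pi_S3 + 1/10*pi_S4
  pi_S3 = 11/20*pi_S0 + 3/10*pi_S1 + 1/10*pi_S2 + 1/20*pi_S3 + 1/10*pi_S4
  pi_S4 = 1/20*pi_S0 + 1/5*pi_S1 + 1/20*pi_S2 + 3/5*pi_S3 + 11/20*pi_S4
with normalization: pi_S0 + pi_S1 + pi_S2 + pi_S3 + pi_S4 = 1.

Using the first 4 balance equations plus normalization, the linear system A*pi = b is:
  [-4/5, 1/4, 1/5, 1/5, 1/5] . pi = 0
  [1/10, -19/20, 3/5, 1/20, 1/20] . pi = 0
  [1/10, 1/5, -19/20, 1/10, 1/10] . pi = 0
  [11/20, 3/10, 1/10, -19/20, 1/10] . pi = 0
  [1, 1, 1, 1, 1] . pi = 1

Solving yields:
  pi_S0 = 1635/7939
  pi_S1 = 944/7939
  pi_S2 = 846/7939
  pi_S3 = 34369/166719
  pi_S4 = 60425/166719

Verification (pi * P):
  1635/7939*1/5 + 944/7939*1/4 + 846/7939*1/5 + 34369/166719*1/5 + 60425/166719*1/5 = 1635/7939 = pi_S0  (ok)
  1635/7939*1/10 + 944/7939*1/20 + 846/7939*3/5 + 34369/166719*1/20 + 60425/166719*1/20 = 944/7939 = pi_S1  (ok)
  1635/7939*1/10 + 944/7939*1/5 + 846/7939*1/20 + 34369/166719*1/10 + 60425/166719*1/10 = 846/7939 = pi_S2  (ok)
  1635/7939*11/20 + 944/7939*3/10 + 846/7939*1/10 + 34369/166719*1/20 + 60425/166719*1/10 = 34369/166719 = pi_S3  (ok)
  1635/7939*1/20 + 944/7939*1/5 + 846/7939*1/20 + 34369/166719*3/5 + 60425/166719*11/20 = 60425/166719 = pi_S4  (ok)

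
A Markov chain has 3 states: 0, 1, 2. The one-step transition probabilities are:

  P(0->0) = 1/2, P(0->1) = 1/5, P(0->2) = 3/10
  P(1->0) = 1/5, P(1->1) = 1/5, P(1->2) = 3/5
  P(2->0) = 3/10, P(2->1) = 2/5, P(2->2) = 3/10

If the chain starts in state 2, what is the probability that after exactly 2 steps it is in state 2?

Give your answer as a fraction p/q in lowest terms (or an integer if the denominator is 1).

Answer: 21/50

Derivation:
Computing P^2 by repeated multiplication:
P^1 =
  0: [1/2, 1/5, 3/10]
  1: [1/5, 1/5, 3/5]
  2: [3/10, 2/5, 3/10]
P^2 =
  0: [19/50, 13/50, 9/25]
  1: [8/25, 8/25, 9/25]
  2: [8/25, 13/50, 21/50]

(P^2)[2 -> 2] = 21/50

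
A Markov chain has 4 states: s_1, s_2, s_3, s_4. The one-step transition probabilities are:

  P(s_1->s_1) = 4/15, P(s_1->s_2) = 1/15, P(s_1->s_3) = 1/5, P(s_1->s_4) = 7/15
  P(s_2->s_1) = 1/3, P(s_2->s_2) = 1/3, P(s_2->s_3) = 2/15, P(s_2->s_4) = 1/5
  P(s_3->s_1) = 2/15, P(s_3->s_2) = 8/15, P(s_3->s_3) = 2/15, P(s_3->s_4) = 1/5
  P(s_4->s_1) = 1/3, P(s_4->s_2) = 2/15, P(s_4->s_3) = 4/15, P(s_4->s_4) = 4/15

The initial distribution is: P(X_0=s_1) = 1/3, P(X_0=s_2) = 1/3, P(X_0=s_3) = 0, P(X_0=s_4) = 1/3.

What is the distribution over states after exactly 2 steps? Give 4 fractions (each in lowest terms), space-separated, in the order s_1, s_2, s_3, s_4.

Propagating the distribution step by step (d_{t+1} = d_t * P):
d_0 = (s_1=1/3, s_2=1/3, s_3=0, s_4=1/3)
  d_1[s_1] = 1/3*4/15 + 1/3*1/3 + 0*2/15 + 1/3*1/3 = 14/45
  d_1[s_2] = 1/3*1/15 + 1/3*1/3 + 0*8/15 + 1/3*2/15 = 8/45
  d_1[s_3] = 1/3*1/5 + 1/3*2/15 + 0*2/15 + 1/3*4/15 = 1/5
  d_1[s_4] = 1/3*7/15 + 1/3*1/5 + 0*1/5 + 1/3*4/15 = 14/45
d_1 = (s_1=14/45, s_2=8/45, s_3=1/5, s_4=14/45)
  d_2[s_1] = 14/45*4/15 + 8/45*1/3 + 1/5*2/15 + 14/45*1/3 = 184/675
  d_2[s_2] = 14/45*1/15 + 8/45*1/3 + 1/5*8/15 + 14/45*2/15 = 154/675
  d_2[s_3] = 14/45*1/5 + 8/45*2/15 + 1/5*2/15 + 14/45*4/15 = 44/225
  d_2[s_4] = 14/45*7/15 + 8/45*1/5 + 1/5*1/5 + 14/45*4/15 = 41/135
d_2 = (s_1=184/675, s_2=154/675, s_3=44/225, s_4=41/135)

Answer: 184/675 154/675 44/225 41/135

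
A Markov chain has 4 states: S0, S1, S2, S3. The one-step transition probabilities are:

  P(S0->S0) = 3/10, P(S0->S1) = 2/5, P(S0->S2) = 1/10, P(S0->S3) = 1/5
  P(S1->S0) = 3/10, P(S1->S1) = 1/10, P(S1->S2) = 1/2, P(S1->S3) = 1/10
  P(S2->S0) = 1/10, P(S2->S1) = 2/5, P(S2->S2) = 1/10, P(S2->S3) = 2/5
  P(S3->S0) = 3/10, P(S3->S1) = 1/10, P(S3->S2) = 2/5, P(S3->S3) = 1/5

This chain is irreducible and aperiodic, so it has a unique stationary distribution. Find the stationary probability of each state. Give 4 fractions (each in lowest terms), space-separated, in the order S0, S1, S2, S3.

The stationary distribution satisfies pi = pi * P, i.e.:
  pi_S0 = 3/10*pi_S0 + 3/10*pi_S1 + 1/10*pi_S2 + 3/10*pi_S3
  pi_S1 = 2/5*pi_S0 + 1/10*pi_S1 + 2/5*pi_S2 + 1/10*pi_S3
  pi_S2 = 1/10*pi_S0 + 1/2*pi_S1 + 1/10*pi_S2 + 2/5*pi_S3
  pi_S3 = 1/5*pi_S0 + 1/10*pi_S1 + 2/5*pi_S2 + 1/5*pi_S3
with normalization: pi_S0 + pi_S1 + pi_S2 + pi_S3 = 1.

Using the first 3 balance equations plus normalization, the linear system A*pi = b is:
  [-7/10, 3/10, 1/10, 3/10] . pi = 0
  [2/5, -9/10, 2/5, 1/10] . pi = 0
  [1/10, 1/2, -9/10, 2/5] . pi = 0
  [1, 1, 1, 1] . pi = 1

Solving yields:
  pi_S0 = 299/1216
  pi_S1 = 155/608
  pi_S2 = 329/1216
  pi_S3 = 139/608

Verification (pi * P):
  299/1216*3/10 + 155/608*3/10 + 329/1216*1/10 + 139/608*3/10 = 299/1216 = pi_S0  (ok)
  299/1216*2/5 + 155/608*1/10 + 329/1216*2/5 + 139/608*1/10 = 155/608 = pi_S1  (ok)
  299/1216*1/10 + 155/608*1/2 + 329/1216*1/10 + 139/608*2/5 = 329/1216 = pi_S2  (ok)
  299/1216*1/5 + 155/608*1/10 + 329/1216*2/5 + 139/608*1/5 = 139/608 = pi_S3  (ok)

Answer: 299/1216 155/608 329/1216 139/608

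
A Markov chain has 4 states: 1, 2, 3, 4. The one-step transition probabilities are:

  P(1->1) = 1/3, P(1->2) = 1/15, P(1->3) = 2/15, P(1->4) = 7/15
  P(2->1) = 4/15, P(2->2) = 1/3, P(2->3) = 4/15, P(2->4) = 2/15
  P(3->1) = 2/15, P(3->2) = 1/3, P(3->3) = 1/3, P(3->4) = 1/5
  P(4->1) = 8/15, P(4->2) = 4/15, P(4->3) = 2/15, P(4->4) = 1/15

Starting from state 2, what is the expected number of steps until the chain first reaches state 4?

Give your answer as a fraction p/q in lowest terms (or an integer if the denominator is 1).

Let h_i = expected steps to first reach 4 from state i.
Boundary: h_4 = 0.
First-step equations for the other states:
  h_1 = 1 + 1/3*h_1 + 1/15*h_2 + 2/15*h_3 + 7/15*h_4
  h_2 = 1 + 4/15*h_1 + 1/3*h_2 + 4/15*h_3 + 2/15*h_4
  h_3 = 1 + 2/15*h_1 + 1/3*h_2 + 1/3*h_3 + 1/5*h_4

Substituting h_4 = 0 and rearranging gives the linear system (I - Q) h = 1:
  [2/3, -1/15, -2/15] . (h_1, h_2, h_3) = 1
  [-4/15, 2/3, -4/15] . (h_1, h_2, h_3) = 1
  [-2/15, -1/3, 2/3] . (h_1, h_2, h_3) = 1

Solving yields:
  h_1 = 155/56
  h_2 = 30/7
  h_3 = 235/56

Starting state is 2, so the expected hitting time is h_2 = 30/7.

Answer: 30/7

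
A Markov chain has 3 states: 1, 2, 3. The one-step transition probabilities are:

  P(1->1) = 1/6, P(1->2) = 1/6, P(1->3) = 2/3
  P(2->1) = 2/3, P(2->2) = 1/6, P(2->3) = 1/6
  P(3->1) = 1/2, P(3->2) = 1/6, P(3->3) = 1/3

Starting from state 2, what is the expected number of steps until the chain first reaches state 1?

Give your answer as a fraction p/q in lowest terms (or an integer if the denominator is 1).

Let h_i = expected steps to first reach 1 from state i.
Boundary: h_1 = 0.
First-step equations for the other states:
  h_2 = 1 + 2/3*h_1 + 1/6*h_2 + 1/6*h_3
  h_3 = 1 + 1/2*h_1 + 1/6*h_2 + 1/3*h_3

Substituting h_1 = 0 and rearranging gives the linear system (I - Q) h = 1:
  [5/6, -1/6] . (h_2, h_3) = 1
  [-1/6, 2/3] . (h_2, h_3) = 1

Solving yields:
  h_2 = 30/19
  h_3 = 36/19

Starting state is 2, so the expected hitting time is h_2 = 30/19.

Answer: 30/19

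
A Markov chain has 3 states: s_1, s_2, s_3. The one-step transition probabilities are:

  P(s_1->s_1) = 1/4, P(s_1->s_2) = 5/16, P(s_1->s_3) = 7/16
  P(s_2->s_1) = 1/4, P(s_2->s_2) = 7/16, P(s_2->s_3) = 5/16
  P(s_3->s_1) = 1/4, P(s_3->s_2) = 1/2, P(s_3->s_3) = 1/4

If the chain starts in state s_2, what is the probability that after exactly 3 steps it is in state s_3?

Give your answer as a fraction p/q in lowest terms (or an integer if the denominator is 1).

Computing P^3 by repeated multiplication:
P^1 =
  s_1: [1/4, 5/16, 7/16]
  s_2: [1/4, 7/16, 5/16]
  s_3: [1/4, 1/2, 1/4]
P^2 =
  s_1: [1/4, 111/256, 81/256]
  s_2: [1/4, 109/256, 83/256]
  s_3: [1/4, 27/64, 21/64]
P^3 =
  s_1: [1/4, 1745/4096, 1327/4096]
  s_2: [1/4, 1747/4096, 1325/4096]
  s_3: [1/4, 437/1024, 331/1024]

(P^3)[s_2 -> s_3] = 1325/4096

Answer: 1325/4096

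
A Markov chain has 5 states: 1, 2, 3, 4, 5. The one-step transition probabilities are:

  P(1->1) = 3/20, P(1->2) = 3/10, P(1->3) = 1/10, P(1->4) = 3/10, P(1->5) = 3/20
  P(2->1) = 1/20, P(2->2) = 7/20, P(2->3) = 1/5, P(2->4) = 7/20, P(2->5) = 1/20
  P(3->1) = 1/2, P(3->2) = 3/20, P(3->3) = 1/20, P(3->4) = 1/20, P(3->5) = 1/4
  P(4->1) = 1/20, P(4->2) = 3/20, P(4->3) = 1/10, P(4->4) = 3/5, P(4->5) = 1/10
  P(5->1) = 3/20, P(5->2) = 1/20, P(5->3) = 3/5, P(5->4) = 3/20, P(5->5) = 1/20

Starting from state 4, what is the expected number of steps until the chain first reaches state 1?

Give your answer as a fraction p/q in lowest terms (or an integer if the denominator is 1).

Let h_i = expected steps to first reach 1 from state i.
Boundary: h_1 = 0.
First-step equations for the other states:
  h_2 = 1 + 1/20*h_1 + 7/20*h_2 + 1/5*h_3 + 7/20*h_4 + 1/20*h_5
  h_3 = 1 + 1/2*h_1 + 3/20*h_2 + 1/20*h_3 + 1/20*h_4 + 1/4*h_5
  h_4 = 1 + 1/20*h_1 + 3/20*h_2 + 1/10*h_3 + 3/5*h_4 + 1/10*h_5
  h_5 = 1 + 3/20*h_1 + 1/20*h_2 + 3/5*h_3 + 3/20*h_4 + 1/20*h_5

Substituting h_1 = 0 and rearranging gives the linear system (I - Q) h = 1:
  [13/20, -1/5, -7/20, -1/20] . (h_2, h_3, h_4, h_5) = 1
  [-3/20, 19/20, -1/20, -1/4] . (h_2, h_3, h_4, h_5) = 1
  [-3/20, -1/10, 2/5, -1/10] . (h_2, h_3, h_4, h_5) = 1
  [-1/20, -3/5, -3/20, 19/20] . (h_2, h_3, h_4, h_5) = 1

Solving yields:
  h_2 = 10480/1473
  h_3 = 5740/1473
  h_4 = 10910/1473
  h_5 = 7450/1473

Starting state is 4, so the expected hitting time is h_4 = 10910/1473.

Answer: 10910/1473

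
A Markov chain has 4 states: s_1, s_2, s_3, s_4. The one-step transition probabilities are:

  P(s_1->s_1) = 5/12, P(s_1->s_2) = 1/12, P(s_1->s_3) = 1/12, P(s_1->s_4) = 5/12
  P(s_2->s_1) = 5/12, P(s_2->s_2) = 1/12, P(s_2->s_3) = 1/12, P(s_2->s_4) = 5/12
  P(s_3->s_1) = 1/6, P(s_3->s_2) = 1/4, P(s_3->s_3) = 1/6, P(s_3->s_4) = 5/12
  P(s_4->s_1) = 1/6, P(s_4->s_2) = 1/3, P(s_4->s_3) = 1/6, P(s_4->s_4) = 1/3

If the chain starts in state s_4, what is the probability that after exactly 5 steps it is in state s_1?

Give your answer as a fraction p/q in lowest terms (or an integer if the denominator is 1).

Computing P^5 by repeated multiplication:
P^1 =
  s_1: [5/12, 1/12, 1/12, 5/12]
  s_2: [5/12, 1/12, 1/12, 5/12]
  s_3: [1/6, 1/4, 1/6, 5/12]
  s_4: [1/6, 1/3, 1/6, 1/3]
P^2 =
  s_1: [7/24, 29/144, 1/8, 55/144]
  s_2: [7/24, 29/144, 1/8, 55/144]
  s_3: [13/48, 31/144, 19/144, 55/144]
  s_4: [7/24, 7/36, 1/8, 7/18]
P^3 =
  s_1: [167/576, 115/576, 217/1728, 665/1728]
  s_2: [167/576, 115/576, 217/1728, 665/1728]
  s_3: [83/288, 347/1728, 109/864, 665/1728]
  s_4: [83/288, 29/144, 109/864, 83/216]
P^4 =
  s_1: [37/128, 4157/20736, 145/1152, 7975/20736]
  s_2: [37/128, 4157/20736, 145/1152, 7975/20736]
  s_3: [1997/6912, 4159/20736, 2611/20736, 7975/20736]
  s_4: [37/128, 1039/5184, 145/1152, 997/2592]
P^5 =
  s_1: [23975/82944, 16627/82944, 31321/248832, 95705/248832]
  s_2: [23975/82944, 16627/82944, 31321/248832, 95705/248832]
  s_3: [11987/41472, 49883/248832, 15661/124416, 95705/248832]
  s_4: [11987/41472, 4157/20736, 15661/124416, 11963/31104]

(P^5)[s_4 -> s_1] = 11987/41472

Answer: 11987/41472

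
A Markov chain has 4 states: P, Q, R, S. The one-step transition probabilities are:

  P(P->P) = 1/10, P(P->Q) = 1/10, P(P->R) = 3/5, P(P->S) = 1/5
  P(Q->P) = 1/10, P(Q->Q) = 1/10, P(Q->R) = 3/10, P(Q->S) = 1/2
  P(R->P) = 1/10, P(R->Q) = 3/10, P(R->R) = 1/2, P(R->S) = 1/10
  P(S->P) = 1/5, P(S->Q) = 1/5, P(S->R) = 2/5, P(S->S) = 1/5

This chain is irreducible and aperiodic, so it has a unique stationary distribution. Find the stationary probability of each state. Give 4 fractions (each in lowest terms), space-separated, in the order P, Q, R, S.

The stationary distribution satisfies pi = pi * P, i.e.:
  pi_P = 1/10*pi_P + 1/10*pi_Q + 1/10*pi_R + 1/5*pi_S
  pi_Q = 1/10*pi_P + 1/10*pi_Q + 3/10*pi_R + 1/5*pi_S
  pi_R = 3/5*pi_P + 3/10*pi_Q + 1/2*pi_R + 2/5*pi_S
  pi_S = 1/5*pi_P + 1/2*pi_Q + 1/10*pi_R + 1/5*pi_S
with normalization: pi_P + pi_Q + pi_R + pi_S = 1.

Using the first 3 balance equations plus normalization, the linear system A*pi = b is:
  [-9/10, 1/10, 1/10, 1/5] . pi = 0
  [1/10, -9/10, 3/10, 1/5] . pi = 0
  [3/5, 3/10, -1/2, 2/5] . pi = 0
  [1, 1, 1, 1] . pi = 1

Solving yields:
  pi_P = 34/279
  pi_Q = 59/279
  pi_R = 125/279
  pi_S = 61/279

Verification (pi * P):
  34/279*1/10 + 59/279*1/10 + 125/279*1/10 + 61/279*1/5 = 34/279 = pi_P  (ok)
  34/279*1/10 + 59/279*1/10 + 125/279*3/10 + 61/279*1/5 = 59/279 = pi_Q  (ok)
  34/279*3/5 + 59/279*3/10 + 125/279*1/2 + 61/279*2/5 = 125/279 = pi_R  (ok)
  34/279*1/5 + 59/279*1/2 + 125/279*1/10 + 61/279*1/5 = 61/279 = pi_S  (ok)

Answer: 34/279 59/279 125/279 61/279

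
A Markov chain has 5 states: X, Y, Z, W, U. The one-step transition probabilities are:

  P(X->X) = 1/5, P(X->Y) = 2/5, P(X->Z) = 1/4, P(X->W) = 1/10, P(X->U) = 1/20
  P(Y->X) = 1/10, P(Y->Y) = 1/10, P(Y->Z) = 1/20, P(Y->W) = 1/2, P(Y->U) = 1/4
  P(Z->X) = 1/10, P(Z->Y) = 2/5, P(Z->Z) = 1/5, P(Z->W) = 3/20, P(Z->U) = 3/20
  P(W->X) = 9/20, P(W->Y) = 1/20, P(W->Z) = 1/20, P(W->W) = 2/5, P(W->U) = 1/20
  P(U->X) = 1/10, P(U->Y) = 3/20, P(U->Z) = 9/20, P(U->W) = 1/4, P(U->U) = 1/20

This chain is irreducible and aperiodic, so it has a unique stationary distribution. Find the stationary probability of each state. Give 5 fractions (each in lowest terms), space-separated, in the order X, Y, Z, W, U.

The stationary distribution satisfies pi = pi * P, i.e.:
  pi_X = 1/5*pi_X + 1/10*pi_Y + 1/10*pi_Z + 9/20*pi_W + 1/10*pi_U
  pi_Y = 2/5*pi_X + 1/10*pi_Y + 2/5*pi_Z + 1/20*pi_W + 3/20*pi_U
  pi_Z = 1/4*pi_X + 1/20*pi_Y + 1/5*pi_Z + 1/20*pi_W + 9/20*pi_U
  pi_W = 1/10*pi_X + 1/2*pi_Y + 3/20*pi_Z + 2/5*pi_W + 1/4*pi_U
  pi_U = 1/20*pi_X + 1/4*pi_Y + 3/20*pi_Z + 1/20*pi_W + 1/20*pi_U
with normalization: pi_X + pi_Y + pi_Z + pi_W + pi_U = 1.

Using the first 4 balance equations plus normalization, the linear system A*pi = b is:
  [-4/5, 1/10, 1/10, 9/20, 1/10] . pi = 0
  [2/5, -9/10, 2/5, 1/20, 3/20] . pi = 0
  [1/4, 1/20, -4/5, 1/20, 9/20] . pi = 0
  [1/10, 1/2, 3/20, -3/5, 1/4] . pi = 0
  [1, 1, 1, 1, 1] . pi = 1

Solving yields:
  pi_X = 5881/25996
  pi_Y = 37719/181972
  pi_Z = 7404/45493
  pi_W = 26933/90986
  pi_U = 4901/45493

Verification (pi * P):
  5881/25996*1/5 + 37719/181972*1/10 + 7404/45493*1/10 + 26933/90986*9/20 + 4901/45493*1/10 = 5881/25996 = pi_X  (ok)
  5881/25996*2/5 + 37719/181972*1/10 + 7404/45493*2/5 + 26933/90986*1/20 + 4901/45493*3/20 = 37719/181972 = pi_Y  (ok)
  5881/25996*1/4 + 37719/181972*1/20 + 7404/45493*1/5 + 26933/90986*1/20 + 4901/45493*9/20 = 7404/45493 = pi_Z  (ok)
  5881/25996*1/10 + 37719/181972*1/2 + 7404/45493*3/20 + 26933/90986*2/5 + 4901/45493*1/4 = 26933/90986 = pi_W  (ok)
  5881/25996*1/20 + 37719/181972*1/4 + 7404/45493*3/20 + 26933/90986*1/20 + 4901/45493*1/20 = 4901/45493 = pi_U  (ok)

Answer: 5881/25996 37719/181972 7404/45493 26933/90986 4901/45493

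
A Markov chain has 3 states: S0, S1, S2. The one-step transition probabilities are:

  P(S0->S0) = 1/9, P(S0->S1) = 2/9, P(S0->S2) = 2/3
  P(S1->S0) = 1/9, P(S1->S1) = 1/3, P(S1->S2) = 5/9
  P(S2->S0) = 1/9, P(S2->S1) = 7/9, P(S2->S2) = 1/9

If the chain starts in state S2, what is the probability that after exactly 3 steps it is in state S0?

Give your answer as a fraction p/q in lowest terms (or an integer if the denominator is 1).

Computing P^3 by repeated multiplication:
P^1 =
  S0: [1/9, 2/9, 2/3]
  S1: [1/9, 1/3, 5/9]
  S2: [1/9, 7/9, 1/9]
P^2 =
  S0: [1/9, 50/81, 22/81]
  S1: [1/9, 46/81, 26/81]
  S2: [1/9, 10/27, 14/27]
P^3 =
  S0: [1/9, 322/729, 326/729]
  S1: [1/9, 338/729, 310/729]
  S2: [1/9, 134/243, 82/243]

(P^3)[S2 -> S0] = 1/9

Answer: 1/9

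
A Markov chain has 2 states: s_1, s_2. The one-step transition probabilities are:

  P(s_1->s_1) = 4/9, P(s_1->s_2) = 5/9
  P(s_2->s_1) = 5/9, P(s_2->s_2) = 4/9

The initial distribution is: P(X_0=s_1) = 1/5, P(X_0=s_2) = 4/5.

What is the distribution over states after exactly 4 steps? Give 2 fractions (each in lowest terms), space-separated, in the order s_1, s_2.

Answer: 5467/10935 5468/10935

Derivation:
Propagating the distribution step by step (d_{t+1} = d_t * P):
d_0 = (s_1=1/5, s_2=4/5)
  d_1[s_1] = 1/5*4/9 + 4/5*5/9 = 8/15
  d_1[s_2] = 1/5*5/9 + 4/5*4/9 = 7/15
d_1 = (s_1=8/15, s_2=7/15)
  d_2[s_1] = 8/15*4/9 + 7/15*5/9 = 67/135
  d_2[s_2] = 8/15*5/9 + 7/15*4/9 = 68/135
d_2 = (s_1=67/135, s_2=68/135)
  d_3[s_1] = 67/135*4/9 + 68/135*5/9 = 608/1215
  d_3[s_2] = 67/135*5/9 + 68/135*4/9 = 607/1215
d_3 = (s_1=608/1215, s_2=607/1215)
  d_4[s_1] = 608/1215*4/9 + 607/1215*5/9 = 5467/10935
  d_4[s_2] = 608/1215*5/9 + 607/1215*4/9 = 5468/10935
d_4 = (s_1=5467/10935, s_2=5468/10935)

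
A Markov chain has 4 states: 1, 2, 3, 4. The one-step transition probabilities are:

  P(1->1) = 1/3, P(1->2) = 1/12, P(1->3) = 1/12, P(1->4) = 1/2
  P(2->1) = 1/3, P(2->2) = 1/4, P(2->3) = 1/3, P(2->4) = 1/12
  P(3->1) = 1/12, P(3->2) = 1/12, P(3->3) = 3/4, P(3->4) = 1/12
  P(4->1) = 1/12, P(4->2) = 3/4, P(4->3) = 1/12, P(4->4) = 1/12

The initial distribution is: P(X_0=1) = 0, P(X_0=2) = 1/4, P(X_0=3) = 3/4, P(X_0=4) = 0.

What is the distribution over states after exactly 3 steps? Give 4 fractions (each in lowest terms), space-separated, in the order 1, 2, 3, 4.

Answer: 371/2304 89/432 841/1728 337/2304

Derivation:
Propagating the distribution step by step (d_{t+1} = d_t * P):
d_0 = (1=0, 2=1/4, 3=3/4, 4=0)
  d_1[1] = 0*1/3 + 1/4*1/3 + 3/4*1/12 + 0*1/12 = 7/48
  d_1[2] = 0*1/12 + 1/4*1/4 + 3/4*1/12 + 0*3/4 = 1/8
  d_1[3] = 0*1/12 + 1/4*1/3 + 3/4*3/4 + 0*1/12 = 31/48
  d_1[4] = 0*1/2 + 1/4*1/12 + 3/4*1/12 + 0*1/12 = 1/12
d_1 = (1=7/48, 2=1/8, 3=31/48, 4=1/12)
  d_2[1] = 7/48*1/3 + 1/8*1/3 + 31/48*1/12 + 1/12*1/12 = 29/192
  d_2[2] = 7/48*1/12 + 1/8*1/4 + 31/48*1/12 + 1/12*3/4 = 23/144
  d_2[3] = 7/48*1/12 + 1/8*1/3 + 31/48*3/4 + 1/12*1/12 = 157/288
  d_2[4] = 7/48*1/2 + 1/8*1/12 + 31/48*1/12 + 1/12*1/12 = 83/576
d_2 = (1=29/192, 2=23/144, 3=157/288, 4=83/576)
  d_3[1] = 29/192*1/3 + 23/144*1/3 + 157/288*1/12 + 83/576*1/12 = 371/2304
  d_3[2] = 29/192*1/12 + 23/144*1/4 + 157/288*1/12 + 83/576*3/4 = 89/432
  d_3[3] = 29/192*1/12 + 23/144*1/3 + 157/288*3/4 + 83/576*1/12 = 841/1728
  d_3[4] = 29/192*1/2 + 23/144*1/12 + 157/288*1/12 + 83/576*1/12 = 337/2304
d_3 = (1=371/2304, 2=89/432, 3=841/1728, 4=337/2304)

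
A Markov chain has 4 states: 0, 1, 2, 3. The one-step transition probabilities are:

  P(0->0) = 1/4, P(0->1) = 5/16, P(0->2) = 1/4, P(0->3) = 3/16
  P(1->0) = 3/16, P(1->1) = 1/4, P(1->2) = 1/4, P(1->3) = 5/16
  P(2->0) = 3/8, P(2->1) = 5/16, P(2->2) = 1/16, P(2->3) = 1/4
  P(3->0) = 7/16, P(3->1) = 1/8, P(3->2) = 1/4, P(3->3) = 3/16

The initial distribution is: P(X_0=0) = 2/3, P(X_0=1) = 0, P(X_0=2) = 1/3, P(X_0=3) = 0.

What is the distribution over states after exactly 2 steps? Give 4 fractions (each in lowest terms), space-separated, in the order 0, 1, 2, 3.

Answer: 75/256 65/256 55/256 61/256

Derivation:
Propagating the distribution step by step (d_{t+1} = d_t * P):
d_0 = (0=2/3, 1=0, 2=1/3, 3=0)
  d_1[0] = 2/3*1/4 + 0*3/16 + 1/3*3/8 + 0*7/16 = 7/24
  d_1[1] = 2/3*5/16 + 0*1/4 + 1/3*5/16 + 0*1/8 = 5/16
  d_1[2] = 2/3*1/4 + 0*1/4 + 1/3*1/16 + 0*1/4 = 3/16
  d_1[3] = 2/3*3/16 + 0*5/16 + 1/3*1/4 + 0*3/16 = 5/24
d_1 = (0=7/24, 1=5/16, 2=3/16, 3=5/24)
  d_2[0] = 7/24*1/4 + 5/16*3/16 + 3/16*3/8 + 5/24*7/16 = 75/256
  d_2[1] = 7/24*5/16 + 5/16*1/4 + 3/16*5/16 + 5/24*1/8 = 65/256
  d_2[2] = 7/24*1/4 + 5/16*1/4 + 3/16*1/16 + 5/24*1/4 = 55/256
  d_2[3] = 7/24*3/16 + 5/16*5/16 + 3/16*1/4 + 5/24*3/16 = 61/256
d_2 = (0=75/256, 1=65/256, 2=55/256, 3=61/256)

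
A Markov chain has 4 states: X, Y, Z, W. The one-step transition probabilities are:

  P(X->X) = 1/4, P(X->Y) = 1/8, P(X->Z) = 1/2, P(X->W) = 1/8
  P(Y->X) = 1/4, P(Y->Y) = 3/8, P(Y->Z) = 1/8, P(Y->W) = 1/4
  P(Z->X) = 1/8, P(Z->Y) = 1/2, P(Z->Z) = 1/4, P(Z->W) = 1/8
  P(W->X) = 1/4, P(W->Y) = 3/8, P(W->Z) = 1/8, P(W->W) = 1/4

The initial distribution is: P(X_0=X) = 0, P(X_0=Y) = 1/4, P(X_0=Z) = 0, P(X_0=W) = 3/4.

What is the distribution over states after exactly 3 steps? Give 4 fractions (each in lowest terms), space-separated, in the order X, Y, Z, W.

Propagating the distribution step by step (d_{t+1} = d_t * P):
d_0 = (X=0, Y=1/4, Z=0, W=3/4)
  d_1[X] = 0*1/4 + 1/4*1/4 + 0*1/8 + 3/4*1/4 = 1/4
  d_1[Y] = 0*1/8 + 1/4*3/8 + 0*1/2 + 3/4*3/8 = 3/8
  d_1[Z] = 0*1/2 + 1/4*1/8 + 0*1/4 + 3/4*1/8 = 1/8
  d_1[W] = 0*1/8 + 1/4*1/4 + 0*1/8 + 3/4*1/4 = 1/4
d_1 = (X=1/4, Y=3/8, Z=1/8, W=1/4)
  d_2[X] = 1/4*1/4 + 3/8*1/4 + 1/8*1/8 + 1/4*1/4 = 15/64
  d_2[Y] = 1/4*1/8 + 3/8*3/8 + 1/8*1/2 + 1/4*3/8 = 21/64
  d_2[Z] = 1/4*1/2 + 3/8*1/8 + 1/8*1/4 + 1/4*1/8 = 15/64
  d_2[W] = 1/4*1/8 + 3/8*1/4 + 1/8*1/8 + 1/4*1/4 = 13/64
d_2 = (X=15/64, Y=21/64, Z=15/64, W=13/64)
  d_3[X] = 15/64*1/4 + 21/64*1/4 + 15/64*1/8 + 13/64*1/4 = 113/512
  d_3[Y] = 15/64*1/8 + 21/64*3/8 + 15/64*1/2 + 13/64*3/8 = 177/512
  d_3[Z] = 15/64*1/2 + 21/64*1/8 + 15/64*1/4 + 13/64*1/8 = 31/128
  d_3[W] = 15/64*1/8 + 21/64*1/4 + 15/64*1/8 + 13/64*1/4 = 49/256
d_3 = (X=113/512, Y=177/512, Z=31/128, W=49/256)

Answer: 113/512 177/512 31/128 49/256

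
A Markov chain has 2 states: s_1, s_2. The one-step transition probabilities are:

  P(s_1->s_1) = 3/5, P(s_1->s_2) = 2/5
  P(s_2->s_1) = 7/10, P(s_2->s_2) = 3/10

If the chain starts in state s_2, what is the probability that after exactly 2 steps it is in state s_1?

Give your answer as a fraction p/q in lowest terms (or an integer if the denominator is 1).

Answer: 63/100

Derivation:
Computing P^2 by repeated multiplication:
P^1 =
  s_1: [3/5, 2/5]
  s_2: [7/10, 3/10]
P^2 =
  s_1: [16/25, 9/25]
  s_2: [63/100, 37/100]

(P^2)[s_2 -> s_1] = 63/100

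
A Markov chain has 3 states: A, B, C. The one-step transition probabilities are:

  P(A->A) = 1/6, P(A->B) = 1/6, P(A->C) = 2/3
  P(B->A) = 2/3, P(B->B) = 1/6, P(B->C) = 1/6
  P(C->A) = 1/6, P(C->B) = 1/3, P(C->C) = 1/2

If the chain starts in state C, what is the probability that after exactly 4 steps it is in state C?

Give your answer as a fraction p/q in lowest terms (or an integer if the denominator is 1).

Computing P^4 by repeated multiplication:
P^1 =
  A: [1/6, 1/6, 2/3]
  B: [2/3, 1/6, 1/6]
  C: [1/6, 1/3, 1/2]
P^2 =
  A: [1/4, 5/18, 17/36]
  B: [1/4, 7/36, 5/9]
  C: [1/3, 1/4, 5/12]
P^3 =
  A: [11/36, 53/216, 97/216]
  B: [19/72, 7/27, 103/216]
  C: [7/24, 17/72, 17/36]
P^4 =
  A: [125/432, 313/1296, 38/81]
  B: [8/27, 319/1296, 593/1296]
  C: [41/144, 53/216, 203/432]

(P^4)[C -> C] = 203/432

Answer: 203/432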